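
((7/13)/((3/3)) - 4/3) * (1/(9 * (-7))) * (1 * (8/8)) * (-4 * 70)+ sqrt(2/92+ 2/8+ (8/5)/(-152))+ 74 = sqrt(4988355)/4370+ 24734/351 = 70.98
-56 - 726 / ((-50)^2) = -70363 / 1250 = -56.29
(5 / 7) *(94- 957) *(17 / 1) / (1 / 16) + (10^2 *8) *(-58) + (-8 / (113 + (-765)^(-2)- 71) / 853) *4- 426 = -31480060374820186 / 146763901921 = -214494.57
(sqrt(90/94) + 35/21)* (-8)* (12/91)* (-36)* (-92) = -529920/91 - 953856* sqrt(235)/4277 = -9242.13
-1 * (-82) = 82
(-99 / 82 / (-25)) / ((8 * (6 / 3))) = 99 / 32800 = 0.00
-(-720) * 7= 5040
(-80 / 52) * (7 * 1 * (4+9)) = -140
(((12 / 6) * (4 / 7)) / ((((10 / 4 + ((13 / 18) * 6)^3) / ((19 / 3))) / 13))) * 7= 35568 / 4529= 7.85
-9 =-9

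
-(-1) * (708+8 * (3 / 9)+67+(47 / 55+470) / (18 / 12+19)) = 800.64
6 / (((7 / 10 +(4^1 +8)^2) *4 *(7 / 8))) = 120 / 10129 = 0.01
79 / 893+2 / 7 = 2339 / 6251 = 0.37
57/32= 1.78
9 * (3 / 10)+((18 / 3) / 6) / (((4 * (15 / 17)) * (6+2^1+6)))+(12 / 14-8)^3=-2977607 / 8232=-361.71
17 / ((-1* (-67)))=17 / 67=0.25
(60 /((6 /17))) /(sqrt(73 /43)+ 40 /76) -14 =78.93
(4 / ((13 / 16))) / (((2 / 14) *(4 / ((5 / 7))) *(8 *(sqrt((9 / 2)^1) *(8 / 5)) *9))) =25 *sqrt(2) / 1404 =0.03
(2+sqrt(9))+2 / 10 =26 / 5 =5.20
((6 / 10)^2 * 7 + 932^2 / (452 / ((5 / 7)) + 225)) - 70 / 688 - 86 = 929.04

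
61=61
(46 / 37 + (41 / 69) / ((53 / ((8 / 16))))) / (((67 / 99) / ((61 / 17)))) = 680315493 / 102744634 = 6.62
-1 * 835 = -835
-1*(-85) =85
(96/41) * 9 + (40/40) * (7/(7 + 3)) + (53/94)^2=40015331/1811380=22.09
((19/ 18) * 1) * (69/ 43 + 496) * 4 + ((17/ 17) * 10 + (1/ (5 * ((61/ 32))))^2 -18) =75349716038/ 36000675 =2093.01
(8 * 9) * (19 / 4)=342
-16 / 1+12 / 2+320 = 310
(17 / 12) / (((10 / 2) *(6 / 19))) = 0.90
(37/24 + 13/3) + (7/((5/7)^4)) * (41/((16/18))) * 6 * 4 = 148872167/5000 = 29774.43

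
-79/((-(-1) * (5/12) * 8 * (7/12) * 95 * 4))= -711/6650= -0.11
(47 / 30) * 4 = 94 / 15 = 6.27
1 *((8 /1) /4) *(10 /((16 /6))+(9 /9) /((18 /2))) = 139 /18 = 7.72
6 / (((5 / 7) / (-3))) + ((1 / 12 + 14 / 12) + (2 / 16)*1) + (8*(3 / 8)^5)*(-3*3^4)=-783181 / 20480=-38.24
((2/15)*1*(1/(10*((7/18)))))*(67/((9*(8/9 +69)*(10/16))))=3216/550375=0.01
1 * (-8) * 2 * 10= -160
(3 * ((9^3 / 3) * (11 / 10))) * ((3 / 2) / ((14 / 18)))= 216513 / 140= 1546.52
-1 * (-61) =61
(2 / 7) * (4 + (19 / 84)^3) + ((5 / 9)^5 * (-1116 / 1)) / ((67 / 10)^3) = 0.95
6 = 6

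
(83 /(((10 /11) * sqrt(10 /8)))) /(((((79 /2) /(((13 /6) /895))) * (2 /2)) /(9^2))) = 320463 * sqrt(5) /1767625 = 0.41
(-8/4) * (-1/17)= 2/17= 0.12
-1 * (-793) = 793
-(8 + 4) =-12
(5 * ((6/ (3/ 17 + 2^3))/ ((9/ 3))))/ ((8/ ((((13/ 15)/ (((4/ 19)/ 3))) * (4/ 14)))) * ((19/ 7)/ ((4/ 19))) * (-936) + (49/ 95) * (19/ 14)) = -1700/ 38029427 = -0.00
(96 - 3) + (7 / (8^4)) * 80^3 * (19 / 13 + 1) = 29209 / 13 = 2246.85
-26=-26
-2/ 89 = -0.02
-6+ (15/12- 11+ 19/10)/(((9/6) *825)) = -148657/24750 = -6.01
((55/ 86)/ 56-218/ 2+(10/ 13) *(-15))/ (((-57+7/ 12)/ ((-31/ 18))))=-3.68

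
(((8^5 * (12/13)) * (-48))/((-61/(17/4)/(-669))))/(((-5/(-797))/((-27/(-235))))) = -1154807382933504/931775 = -1239362918.02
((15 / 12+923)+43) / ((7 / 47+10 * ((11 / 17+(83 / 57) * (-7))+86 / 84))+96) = 88.51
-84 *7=-588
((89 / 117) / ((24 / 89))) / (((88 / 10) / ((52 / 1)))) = 39605 / 2376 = 16.67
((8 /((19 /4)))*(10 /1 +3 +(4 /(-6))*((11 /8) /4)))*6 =2452 /19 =129.05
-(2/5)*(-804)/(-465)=-536/775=-0.69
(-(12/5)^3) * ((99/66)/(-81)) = 32/125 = 0.26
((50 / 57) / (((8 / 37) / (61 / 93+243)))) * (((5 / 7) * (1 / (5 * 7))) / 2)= 5240125 / 519498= 10.09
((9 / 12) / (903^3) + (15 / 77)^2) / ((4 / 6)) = 4508047021 / 79194696504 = 0.06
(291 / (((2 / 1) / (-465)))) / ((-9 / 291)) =4375185 / 2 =2187592.50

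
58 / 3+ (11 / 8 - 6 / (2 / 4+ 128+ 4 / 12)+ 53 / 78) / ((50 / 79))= 90464473 / 4019600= 22.51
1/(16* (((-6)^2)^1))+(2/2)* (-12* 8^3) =-3538943/576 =-6144.00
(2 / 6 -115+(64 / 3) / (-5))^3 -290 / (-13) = -73811179202 / 43875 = -1682306.08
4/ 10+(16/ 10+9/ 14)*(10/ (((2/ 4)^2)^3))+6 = 50464/ 35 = 1441.83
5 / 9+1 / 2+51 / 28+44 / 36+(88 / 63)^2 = 96055 / 15876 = 6.05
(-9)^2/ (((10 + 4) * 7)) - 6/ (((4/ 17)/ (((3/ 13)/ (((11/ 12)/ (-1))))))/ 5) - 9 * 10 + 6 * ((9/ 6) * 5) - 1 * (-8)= -4.08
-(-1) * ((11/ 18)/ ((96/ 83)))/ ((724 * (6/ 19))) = 17347/ 7506432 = 0.00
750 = 750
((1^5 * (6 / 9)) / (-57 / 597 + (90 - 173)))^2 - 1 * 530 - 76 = -372834440495 / 615238416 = -606.00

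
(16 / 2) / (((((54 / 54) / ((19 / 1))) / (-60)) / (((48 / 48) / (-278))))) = 4560 / 139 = 32.81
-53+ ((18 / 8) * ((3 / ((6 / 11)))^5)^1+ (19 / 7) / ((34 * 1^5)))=171679541 / 15232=11270.98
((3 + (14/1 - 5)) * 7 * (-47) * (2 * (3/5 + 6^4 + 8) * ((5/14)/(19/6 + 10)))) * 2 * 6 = -264885984/79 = -3352987.14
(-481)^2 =231361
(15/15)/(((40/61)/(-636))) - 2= -9719/10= -971.90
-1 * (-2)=2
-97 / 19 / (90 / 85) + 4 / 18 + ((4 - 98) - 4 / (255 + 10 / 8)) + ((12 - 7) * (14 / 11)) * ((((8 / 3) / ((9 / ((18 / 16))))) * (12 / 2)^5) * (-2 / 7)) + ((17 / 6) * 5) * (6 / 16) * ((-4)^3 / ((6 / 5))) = -19645323967 / 3856050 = -5094.68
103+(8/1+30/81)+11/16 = 48409/432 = 112.06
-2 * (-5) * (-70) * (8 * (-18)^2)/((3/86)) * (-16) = 832204800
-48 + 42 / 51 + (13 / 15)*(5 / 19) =-45493 / 969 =-46.95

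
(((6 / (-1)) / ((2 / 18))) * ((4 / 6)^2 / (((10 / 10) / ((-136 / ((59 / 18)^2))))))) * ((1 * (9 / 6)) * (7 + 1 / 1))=12690432 / 3481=3645.63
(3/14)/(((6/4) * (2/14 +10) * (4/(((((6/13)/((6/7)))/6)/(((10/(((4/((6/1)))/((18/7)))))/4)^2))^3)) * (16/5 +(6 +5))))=80707214/362028803657567596875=0.00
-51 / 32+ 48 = 1485 / 32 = 46.41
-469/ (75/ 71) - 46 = -36749/ 75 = -489.99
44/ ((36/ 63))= 77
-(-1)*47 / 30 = 47 / 30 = 1.57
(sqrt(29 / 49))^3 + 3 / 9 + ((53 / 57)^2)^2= 29 * sqrt(29) / 343 + 11409148 / 10556001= 1.54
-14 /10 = -7 /5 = -1.40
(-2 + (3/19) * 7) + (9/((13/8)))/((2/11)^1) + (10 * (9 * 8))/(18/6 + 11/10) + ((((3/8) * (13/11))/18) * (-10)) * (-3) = 183506679/891176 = 205.92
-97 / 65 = -1.49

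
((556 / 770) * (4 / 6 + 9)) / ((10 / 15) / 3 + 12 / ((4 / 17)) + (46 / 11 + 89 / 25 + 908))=60465 / 8376326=0.01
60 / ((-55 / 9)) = -108 / 11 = -9.82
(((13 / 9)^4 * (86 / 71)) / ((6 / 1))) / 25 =1228123 / 34937325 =0.04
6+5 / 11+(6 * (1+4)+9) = 500 / 11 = 45.45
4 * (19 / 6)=12.67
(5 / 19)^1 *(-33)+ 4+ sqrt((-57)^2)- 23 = 557 / 19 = 29.32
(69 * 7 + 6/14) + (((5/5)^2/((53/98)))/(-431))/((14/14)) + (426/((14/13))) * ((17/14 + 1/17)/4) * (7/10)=571.56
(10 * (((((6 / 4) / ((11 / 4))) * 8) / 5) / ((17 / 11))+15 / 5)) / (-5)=-7.13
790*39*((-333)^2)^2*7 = 2651958187130070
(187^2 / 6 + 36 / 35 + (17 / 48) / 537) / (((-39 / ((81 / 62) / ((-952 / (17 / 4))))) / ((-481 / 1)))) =-583734278181 / 1392133120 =-419.31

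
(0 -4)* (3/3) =-4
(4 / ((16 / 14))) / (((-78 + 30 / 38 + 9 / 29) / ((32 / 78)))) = -0.02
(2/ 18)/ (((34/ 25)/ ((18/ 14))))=25/ 238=0.11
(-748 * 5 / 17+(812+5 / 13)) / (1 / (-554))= -328181.08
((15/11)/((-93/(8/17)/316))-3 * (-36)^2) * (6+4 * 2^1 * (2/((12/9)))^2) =-541233024/5797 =-93364.33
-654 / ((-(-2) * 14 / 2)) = -327 / 7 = -46.71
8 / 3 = 2.67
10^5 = 100000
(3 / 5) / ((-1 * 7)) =-0.09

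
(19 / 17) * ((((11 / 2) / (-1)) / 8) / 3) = -209 / 816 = -0.26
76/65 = 1.17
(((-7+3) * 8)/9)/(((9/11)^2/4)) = -15488/729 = -21.25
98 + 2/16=785/8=98.12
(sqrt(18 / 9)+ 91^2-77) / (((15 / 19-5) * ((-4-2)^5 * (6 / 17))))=323 * sqrt(2) / 3732480+ 662473 / 933120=0.71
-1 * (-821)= 821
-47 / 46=-1.02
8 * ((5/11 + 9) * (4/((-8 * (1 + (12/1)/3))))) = -416/55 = -7.56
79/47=1.68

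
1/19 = 0.05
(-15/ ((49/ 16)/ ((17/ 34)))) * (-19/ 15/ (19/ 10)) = 80/ 49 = 1.63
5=5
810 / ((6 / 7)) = 945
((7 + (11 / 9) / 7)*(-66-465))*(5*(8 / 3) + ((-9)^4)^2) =-3443910933604 / 21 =-163995758743.05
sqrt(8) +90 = 2 * sqrt(2) +90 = 92.83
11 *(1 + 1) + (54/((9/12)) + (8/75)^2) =528814/5625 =94.01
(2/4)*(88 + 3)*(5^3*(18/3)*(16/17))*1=546000/17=32117.65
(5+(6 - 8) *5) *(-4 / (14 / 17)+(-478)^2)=-7996770 / 7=-1142395.71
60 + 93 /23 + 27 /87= 42924 /667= 64.35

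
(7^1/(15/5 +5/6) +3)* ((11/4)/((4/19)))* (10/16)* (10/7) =579975/10304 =56.29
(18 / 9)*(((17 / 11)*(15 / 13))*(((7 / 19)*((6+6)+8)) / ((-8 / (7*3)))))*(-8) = 1499400 / 2717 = 551.86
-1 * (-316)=316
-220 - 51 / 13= -2911 / 13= -223.92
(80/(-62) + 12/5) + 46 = 7302/155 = 47.11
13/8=1.62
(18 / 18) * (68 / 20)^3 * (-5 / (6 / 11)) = -54043 / 150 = -360.29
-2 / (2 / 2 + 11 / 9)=-9 / 10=-0.90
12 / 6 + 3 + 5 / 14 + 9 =201 / 14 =14.36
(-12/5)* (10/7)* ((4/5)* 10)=-192/7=-27.43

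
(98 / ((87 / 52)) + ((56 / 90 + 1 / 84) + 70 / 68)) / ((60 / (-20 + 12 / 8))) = -18.57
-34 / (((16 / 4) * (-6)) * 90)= 17 / 1080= 0.02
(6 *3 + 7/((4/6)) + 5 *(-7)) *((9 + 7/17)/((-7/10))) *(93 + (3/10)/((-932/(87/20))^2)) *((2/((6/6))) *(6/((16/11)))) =138621976653303/2067325120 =67053.79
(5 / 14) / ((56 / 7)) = 5 / 112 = 0.04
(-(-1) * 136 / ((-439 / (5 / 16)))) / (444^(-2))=-8378280 / 439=-19084.92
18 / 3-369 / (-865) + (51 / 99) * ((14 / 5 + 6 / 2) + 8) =128792 / 9515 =13.54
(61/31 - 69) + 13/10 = -20377/310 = -65.73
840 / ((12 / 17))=1190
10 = 10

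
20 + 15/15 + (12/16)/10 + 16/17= 14971/680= 22.02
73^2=5329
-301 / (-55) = 301 / 55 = 5.47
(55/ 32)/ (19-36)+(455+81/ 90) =1239773/ 2720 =455.80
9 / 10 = 0.90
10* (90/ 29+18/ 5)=1944/ 29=67.03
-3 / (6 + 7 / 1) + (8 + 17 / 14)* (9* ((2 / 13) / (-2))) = -1203 / 182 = -6.61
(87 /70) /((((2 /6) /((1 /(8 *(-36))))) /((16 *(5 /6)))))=-0.17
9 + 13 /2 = 31 /2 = 15.50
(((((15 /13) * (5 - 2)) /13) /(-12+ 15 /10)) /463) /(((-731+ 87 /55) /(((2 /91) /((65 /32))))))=10560 /12997497981013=0.00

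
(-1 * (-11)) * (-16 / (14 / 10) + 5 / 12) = -10175 / 84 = -121.13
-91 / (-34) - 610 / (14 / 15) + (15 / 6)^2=-644.64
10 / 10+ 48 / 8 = 7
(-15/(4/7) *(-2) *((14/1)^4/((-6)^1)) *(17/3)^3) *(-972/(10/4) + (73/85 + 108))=462310485140/27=17122610560.74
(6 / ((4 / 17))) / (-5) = -51 / 10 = -5.10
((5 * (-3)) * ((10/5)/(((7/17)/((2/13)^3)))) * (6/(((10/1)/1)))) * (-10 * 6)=9.55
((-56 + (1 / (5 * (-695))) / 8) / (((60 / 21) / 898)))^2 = 23941698964450444849 / 77284000000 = 309788558.62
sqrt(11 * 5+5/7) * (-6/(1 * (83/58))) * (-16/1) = 5568 * sqrt(2730)/581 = 500.73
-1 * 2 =-2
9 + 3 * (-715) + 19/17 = -36293/17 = -2134.88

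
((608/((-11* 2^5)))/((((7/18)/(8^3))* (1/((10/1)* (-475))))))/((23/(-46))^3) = -86414961.04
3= 3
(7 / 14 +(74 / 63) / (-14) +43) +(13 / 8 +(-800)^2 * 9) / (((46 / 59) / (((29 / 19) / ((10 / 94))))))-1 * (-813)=1634190038465981 / 15417360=105996749.02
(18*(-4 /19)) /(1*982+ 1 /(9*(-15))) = -9720 /2518811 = -0.00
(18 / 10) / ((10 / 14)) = 63 / 25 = 2.52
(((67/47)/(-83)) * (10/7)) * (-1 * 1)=670/27307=0.02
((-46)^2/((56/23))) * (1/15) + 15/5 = 12797/210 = 60.94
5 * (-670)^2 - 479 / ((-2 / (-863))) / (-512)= 2298781377 / 1024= 2244903.69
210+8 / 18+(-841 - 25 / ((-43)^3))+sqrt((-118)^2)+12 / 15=-1830965578 / 3577815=-511.76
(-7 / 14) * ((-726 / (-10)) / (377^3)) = -0.00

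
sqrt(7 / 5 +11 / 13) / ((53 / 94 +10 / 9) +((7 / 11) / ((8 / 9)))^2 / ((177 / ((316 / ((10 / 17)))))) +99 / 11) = 0.12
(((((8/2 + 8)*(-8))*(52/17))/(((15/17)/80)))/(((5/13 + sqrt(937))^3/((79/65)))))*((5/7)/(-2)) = -824570042920/54262682114697 + 714928213064*sqrt(937)/54262682114697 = 0.39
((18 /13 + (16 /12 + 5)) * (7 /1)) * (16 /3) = 33712 /117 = 288.14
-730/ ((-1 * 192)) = 365/ 96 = 3.80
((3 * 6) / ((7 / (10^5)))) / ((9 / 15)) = 3000000 / 7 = 428571.43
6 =6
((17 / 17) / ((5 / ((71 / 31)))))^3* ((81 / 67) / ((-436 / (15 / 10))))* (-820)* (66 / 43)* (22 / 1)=2588819654718 / 233880948475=11.07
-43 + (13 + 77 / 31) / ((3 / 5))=-533 / 31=-17.19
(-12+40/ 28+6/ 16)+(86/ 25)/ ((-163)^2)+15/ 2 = -100293159/ 37196600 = -2.70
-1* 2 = -2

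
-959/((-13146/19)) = 2603/1878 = 1.39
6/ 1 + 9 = 15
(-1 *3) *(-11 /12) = 2.75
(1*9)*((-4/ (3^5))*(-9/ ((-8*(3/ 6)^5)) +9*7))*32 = -1408/ 3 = -469.33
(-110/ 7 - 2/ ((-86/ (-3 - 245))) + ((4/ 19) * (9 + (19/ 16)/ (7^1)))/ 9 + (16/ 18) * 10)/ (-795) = 94389/ 6062140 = 0.02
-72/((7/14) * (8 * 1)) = -18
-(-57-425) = 482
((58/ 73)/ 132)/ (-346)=-29/ 1667028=-0.00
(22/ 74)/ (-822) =-0.00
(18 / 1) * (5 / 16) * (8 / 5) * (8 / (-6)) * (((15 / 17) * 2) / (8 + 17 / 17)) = -40 / 17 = -2.35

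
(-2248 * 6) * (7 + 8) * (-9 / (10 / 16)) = 2913408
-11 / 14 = -0.79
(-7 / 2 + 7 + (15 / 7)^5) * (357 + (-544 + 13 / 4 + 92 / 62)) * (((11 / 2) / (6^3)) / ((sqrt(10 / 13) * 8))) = -406826791789 * sqrt(130) / 144050780160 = -32.20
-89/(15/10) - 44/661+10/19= -2218180/37677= -58.87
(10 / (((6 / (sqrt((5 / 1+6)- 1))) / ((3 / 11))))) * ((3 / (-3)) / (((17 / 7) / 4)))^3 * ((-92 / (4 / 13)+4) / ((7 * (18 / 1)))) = 2312800 * sqrt(10) / 486387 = 15.04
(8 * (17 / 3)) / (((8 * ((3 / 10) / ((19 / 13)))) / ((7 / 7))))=3230 / 117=27.61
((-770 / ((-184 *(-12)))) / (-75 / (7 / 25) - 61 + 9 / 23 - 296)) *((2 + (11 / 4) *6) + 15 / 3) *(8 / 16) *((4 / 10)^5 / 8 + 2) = 79216291 / 6032340000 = 0.01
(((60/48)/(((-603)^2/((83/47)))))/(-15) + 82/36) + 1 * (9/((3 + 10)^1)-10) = -7.03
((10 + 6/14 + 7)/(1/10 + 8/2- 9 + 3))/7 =-1220/931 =-1.31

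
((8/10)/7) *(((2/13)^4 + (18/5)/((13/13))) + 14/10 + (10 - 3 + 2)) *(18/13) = 5758128/2599051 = 2.22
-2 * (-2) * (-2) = -8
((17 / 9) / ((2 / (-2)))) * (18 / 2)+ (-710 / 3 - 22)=-827 / 3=-275.67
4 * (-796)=-3184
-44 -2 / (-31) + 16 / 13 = -17210 / 403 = -42.70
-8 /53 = -0.15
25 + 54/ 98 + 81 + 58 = 8063/ 49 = 164.55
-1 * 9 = -9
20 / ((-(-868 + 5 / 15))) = 60 / 2603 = 0.02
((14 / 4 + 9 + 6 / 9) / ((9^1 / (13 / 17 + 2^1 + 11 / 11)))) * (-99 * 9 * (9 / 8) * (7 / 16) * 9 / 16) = -1478169 / 1088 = -1358.61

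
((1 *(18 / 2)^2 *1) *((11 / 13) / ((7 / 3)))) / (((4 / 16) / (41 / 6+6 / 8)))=891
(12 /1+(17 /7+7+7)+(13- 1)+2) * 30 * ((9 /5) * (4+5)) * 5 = 721710 /7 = 103101.43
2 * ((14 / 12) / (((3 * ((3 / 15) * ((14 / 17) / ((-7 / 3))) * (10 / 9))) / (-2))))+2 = 131 / 6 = 21.83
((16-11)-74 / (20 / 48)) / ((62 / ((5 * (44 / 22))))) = -863 / 31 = -27.84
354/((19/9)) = 3186/19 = 167.68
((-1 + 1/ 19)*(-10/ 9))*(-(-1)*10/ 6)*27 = 900/ 19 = 47.37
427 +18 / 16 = 3425 / 8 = 428.12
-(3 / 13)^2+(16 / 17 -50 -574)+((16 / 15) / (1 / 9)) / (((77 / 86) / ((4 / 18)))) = -2059775659 / 3318315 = -620.73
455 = 455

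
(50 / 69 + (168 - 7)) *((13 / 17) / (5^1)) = 145067 / 5865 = 24.73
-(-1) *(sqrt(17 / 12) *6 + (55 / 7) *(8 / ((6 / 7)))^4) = sqrt(51) + 4829440 / 81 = 59629.86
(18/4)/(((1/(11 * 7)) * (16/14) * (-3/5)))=-8085/16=-505.31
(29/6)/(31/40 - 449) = -580/53787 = -0.01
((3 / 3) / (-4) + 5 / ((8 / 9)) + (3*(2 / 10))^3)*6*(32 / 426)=22364 / 8875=2.52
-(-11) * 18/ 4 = 99/ 2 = 49.50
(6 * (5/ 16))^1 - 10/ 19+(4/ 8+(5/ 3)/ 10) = 919/ 456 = 2.02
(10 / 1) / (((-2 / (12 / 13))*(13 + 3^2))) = -30 / 143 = -0.21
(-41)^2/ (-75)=-1681/ 75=-22.41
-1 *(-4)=4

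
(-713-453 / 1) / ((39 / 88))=-102608 / 39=-2630.97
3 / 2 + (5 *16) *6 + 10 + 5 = 993 / 2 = 496.50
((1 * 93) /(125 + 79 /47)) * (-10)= -7.34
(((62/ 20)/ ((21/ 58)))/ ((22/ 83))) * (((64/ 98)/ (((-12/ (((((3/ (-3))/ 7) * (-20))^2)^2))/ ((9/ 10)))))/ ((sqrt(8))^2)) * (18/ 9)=-238774400/ 9058973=-26.36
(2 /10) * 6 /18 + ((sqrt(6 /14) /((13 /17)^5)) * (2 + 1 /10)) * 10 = 1 /15 + 4259571 * sqrt(21) /371293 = 52.64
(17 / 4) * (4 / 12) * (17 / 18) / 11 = 289 / 2376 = 0.12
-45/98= -0.46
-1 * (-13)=13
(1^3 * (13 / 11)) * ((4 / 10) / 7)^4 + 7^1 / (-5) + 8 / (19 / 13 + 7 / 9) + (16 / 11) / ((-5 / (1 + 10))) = -1.03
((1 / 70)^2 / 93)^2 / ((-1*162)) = -1 / 33641323380000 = -0.00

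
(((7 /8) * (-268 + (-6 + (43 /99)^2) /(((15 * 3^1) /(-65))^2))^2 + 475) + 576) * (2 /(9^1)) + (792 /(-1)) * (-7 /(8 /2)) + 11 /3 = 383017352096661163 /22688893517796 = 16881.27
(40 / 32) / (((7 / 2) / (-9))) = -45 / 14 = -3.21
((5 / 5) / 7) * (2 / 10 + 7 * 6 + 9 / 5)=44 / 7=6.29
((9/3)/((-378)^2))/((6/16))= 0.00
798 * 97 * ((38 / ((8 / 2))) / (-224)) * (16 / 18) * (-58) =1015493 / 6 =169248.83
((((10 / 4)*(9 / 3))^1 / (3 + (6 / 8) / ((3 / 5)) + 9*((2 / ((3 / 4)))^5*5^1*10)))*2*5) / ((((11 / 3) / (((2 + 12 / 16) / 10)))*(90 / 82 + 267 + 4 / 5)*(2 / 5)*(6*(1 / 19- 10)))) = -292125 / 20232013105696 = -0.00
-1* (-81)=81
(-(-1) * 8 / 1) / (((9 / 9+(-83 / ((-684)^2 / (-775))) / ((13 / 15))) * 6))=2703168 / 2349001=1.15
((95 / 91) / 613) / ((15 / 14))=0.00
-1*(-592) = 592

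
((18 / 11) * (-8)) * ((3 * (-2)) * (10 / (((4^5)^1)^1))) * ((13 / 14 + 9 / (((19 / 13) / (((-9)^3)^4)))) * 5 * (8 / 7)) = 312268217010384375 / 40964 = 7622991334107.62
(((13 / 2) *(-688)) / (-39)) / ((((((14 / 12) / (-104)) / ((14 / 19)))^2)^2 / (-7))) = -1947123817906176 / 130321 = -14940982787.93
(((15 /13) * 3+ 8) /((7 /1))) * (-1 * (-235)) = 384.78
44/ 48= 11/ 12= 0.92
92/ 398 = 46/ 199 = 0.23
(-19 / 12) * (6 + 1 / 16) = -1843 / 192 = -9.60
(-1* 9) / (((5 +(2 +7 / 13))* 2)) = -117 / 196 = -0.60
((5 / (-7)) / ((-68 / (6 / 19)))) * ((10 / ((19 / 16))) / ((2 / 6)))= 3600 / 42959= 0.08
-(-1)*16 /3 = 16 /3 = 5.33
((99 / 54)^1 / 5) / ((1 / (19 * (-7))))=-1463 / 30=-48.77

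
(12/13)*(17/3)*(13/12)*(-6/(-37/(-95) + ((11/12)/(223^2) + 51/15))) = -385499208/42966065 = -8.97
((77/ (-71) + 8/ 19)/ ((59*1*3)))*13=-11635/ 238773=-0.05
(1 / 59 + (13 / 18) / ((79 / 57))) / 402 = 15047 / 11242332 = 0.00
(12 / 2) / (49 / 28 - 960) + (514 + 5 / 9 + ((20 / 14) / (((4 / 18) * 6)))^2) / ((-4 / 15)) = -1933.89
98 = 98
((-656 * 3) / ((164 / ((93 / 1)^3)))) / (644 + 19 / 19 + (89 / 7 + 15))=-67565988 / 4709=-14348.27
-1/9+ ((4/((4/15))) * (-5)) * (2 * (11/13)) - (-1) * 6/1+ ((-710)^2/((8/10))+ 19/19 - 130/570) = 1400500532/2223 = 630004.74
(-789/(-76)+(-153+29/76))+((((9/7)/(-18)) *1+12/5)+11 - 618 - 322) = -710824/665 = -1068.91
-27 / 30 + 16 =151 / 10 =15.10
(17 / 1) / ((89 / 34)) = 578 / 89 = 6.49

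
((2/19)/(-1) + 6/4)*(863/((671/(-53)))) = -2424167/25498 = -95.07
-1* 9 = -9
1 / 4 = 0.25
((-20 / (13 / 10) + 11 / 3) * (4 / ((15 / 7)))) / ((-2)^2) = -3199 / 585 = -5.47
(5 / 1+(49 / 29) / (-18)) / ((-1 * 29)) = -2561 / 15138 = -0.17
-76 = -76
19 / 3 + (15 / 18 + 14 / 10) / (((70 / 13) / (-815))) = -331.70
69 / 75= 23 / 25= 0.92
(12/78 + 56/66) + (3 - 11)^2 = 27886/429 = 65.00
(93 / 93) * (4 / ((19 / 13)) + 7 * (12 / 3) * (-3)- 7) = -1677 / 19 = -88.26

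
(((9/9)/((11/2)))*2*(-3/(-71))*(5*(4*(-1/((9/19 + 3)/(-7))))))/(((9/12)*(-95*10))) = -112/128865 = -0.00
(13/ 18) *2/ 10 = 13/ 90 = 0.14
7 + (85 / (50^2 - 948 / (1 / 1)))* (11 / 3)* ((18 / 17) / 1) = 5597 / 776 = 7.21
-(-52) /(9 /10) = 520 /9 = 57.78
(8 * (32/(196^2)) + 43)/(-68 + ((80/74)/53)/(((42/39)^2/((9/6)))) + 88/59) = -11946963041/18468279879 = -0.65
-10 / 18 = -5 / 9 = -0.56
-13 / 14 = -0.93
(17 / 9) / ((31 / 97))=1649 / 279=5.91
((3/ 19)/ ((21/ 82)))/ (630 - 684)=-41/ 3591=-0.01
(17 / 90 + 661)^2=3541083049 / 8100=437170.75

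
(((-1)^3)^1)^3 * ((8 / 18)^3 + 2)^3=-3525688648 / 387420489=-9.10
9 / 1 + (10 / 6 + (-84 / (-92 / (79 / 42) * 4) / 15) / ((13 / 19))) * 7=752027 / 35880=20.96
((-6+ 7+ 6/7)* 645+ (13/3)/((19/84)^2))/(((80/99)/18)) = 2887746147/101080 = 28568.92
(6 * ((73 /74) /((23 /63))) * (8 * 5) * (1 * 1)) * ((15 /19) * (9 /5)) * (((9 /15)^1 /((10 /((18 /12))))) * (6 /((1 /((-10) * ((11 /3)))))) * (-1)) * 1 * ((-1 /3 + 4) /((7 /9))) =1390879512 /16169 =86021.37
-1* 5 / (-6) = 5 / 6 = 0.83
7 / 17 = 0.41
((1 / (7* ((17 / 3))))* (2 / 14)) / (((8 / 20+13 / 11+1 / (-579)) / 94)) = 4490145 / 20957447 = 0.21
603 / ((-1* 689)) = -603 / 689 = -0.88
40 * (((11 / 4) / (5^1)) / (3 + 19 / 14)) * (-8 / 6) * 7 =-8624 / 183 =-47.13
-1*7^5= -16807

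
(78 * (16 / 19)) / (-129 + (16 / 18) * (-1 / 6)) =-33696 / 66253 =-0.51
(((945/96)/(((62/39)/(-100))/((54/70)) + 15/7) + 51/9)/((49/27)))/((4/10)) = 3481974315/245283808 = 14.20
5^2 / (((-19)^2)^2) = 25 / 130321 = 0.00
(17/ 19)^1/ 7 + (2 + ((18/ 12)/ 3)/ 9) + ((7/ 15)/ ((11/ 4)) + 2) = 573169/ 131670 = 4.35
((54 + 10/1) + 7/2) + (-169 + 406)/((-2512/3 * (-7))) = 1187631/17584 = 67.54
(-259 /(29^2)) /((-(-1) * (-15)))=259 /12615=0.02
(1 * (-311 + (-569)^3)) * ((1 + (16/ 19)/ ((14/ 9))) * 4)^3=-101573189397760000/ 2352637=-43174186837.05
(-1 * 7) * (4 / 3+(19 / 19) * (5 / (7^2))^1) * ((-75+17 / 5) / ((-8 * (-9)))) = 37769 / 3780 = 9.99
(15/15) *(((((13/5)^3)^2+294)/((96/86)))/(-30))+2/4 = -393834037/22500000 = -17.50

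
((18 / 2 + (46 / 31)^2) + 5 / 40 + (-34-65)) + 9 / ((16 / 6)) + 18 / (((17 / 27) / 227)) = 6405.23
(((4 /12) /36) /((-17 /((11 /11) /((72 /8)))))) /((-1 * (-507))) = -1 /8377668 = -0.00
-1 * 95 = -95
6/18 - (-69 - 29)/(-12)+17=55/6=9.17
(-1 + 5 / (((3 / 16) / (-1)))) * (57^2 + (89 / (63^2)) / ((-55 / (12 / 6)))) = -58866942991 / 654885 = -89888.98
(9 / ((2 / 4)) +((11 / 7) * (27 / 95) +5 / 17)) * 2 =37.48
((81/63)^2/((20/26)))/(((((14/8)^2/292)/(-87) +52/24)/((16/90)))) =21136128/119862575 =0.18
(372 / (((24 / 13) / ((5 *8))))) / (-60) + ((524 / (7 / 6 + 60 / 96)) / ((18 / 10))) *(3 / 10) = -11041 / 129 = -85.59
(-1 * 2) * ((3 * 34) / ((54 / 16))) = -544 / 9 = -60.44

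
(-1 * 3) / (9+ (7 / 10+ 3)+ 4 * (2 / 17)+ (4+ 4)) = -510 / 3599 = -0.14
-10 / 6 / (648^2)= -5 / 1259712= -0.00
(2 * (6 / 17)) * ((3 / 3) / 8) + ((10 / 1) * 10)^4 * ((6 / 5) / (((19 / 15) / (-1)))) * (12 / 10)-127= -73440081985 / 646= -113684337.44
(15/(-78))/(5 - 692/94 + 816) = -235/994266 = -0.00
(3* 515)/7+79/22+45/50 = 86704/385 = 225.21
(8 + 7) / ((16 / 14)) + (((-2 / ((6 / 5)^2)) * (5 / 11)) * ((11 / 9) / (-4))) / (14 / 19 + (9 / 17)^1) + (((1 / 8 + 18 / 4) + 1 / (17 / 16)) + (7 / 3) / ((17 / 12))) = 92321189 / 4505544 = 20.49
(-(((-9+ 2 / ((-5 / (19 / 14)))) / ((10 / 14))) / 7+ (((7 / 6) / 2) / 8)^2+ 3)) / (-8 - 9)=1768831 / 27417600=0.06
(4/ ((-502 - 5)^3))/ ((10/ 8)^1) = -16/ 651619215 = -0.00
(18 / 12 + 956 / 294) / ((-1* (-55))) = 127 / 1470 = 0.09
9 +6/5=51/5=10.20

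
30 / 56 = 15 / 28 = 0.54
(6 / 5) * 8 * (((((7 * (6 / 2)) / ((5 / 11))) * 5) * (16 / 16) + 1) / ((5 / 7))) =77952 / 25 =3118.08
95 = 95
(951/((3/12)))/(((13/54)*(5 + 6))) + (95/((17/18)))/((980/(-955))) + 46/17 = 18795005/14014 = 1341.16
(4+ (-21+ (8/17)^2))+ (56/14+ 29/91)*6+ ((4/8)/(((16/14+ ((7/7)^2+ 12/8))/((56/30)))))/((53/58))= 9.41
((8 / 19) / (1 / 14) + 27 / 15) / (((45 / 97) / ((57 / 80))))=70907 / 6000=11.82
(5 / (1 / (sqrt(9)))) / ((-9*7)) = -5 / 21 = -0.24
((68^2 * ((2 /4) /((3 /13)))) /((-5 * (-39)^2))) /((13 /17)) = -1.72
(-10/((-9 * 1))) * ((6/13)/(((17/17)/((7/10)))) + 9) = 404/39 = 10.36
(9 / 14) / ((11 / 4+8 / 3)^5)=1119744 / 8122034375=0.00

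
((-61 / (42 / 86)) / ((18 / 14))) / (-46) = 2623 / 1242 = 2.11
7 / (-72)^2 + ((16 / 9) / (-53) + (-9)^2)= 22246067 / 274752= 80.97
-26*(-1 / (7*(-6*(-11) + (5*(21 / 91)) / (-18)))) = 2028 / 36001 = 0.06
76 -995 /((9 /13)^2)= -1999.99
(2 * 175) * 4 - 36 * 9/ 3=1292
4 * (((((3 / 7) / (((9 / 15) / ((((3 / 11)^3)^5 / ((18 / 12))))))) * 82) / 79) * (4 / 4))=15688138320 / 2310018237686855003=0.00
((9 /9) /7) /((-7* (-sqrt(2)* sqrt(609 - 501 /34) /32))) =0.02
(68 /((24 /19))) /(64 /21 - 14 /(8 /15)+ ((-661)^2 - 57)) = 4522 /36694627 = 0.00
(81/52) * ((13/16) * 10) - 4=277/32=8.66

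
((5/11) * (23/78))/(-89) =-115/76362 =-0.00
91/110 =0.83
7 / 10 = 0.70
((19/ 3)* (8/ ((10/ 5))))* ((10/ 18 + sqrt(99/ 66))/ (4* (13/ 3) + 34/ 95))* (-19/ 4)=-34295* sqrt(6)/ 10084 - 171475/ 45378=-12.11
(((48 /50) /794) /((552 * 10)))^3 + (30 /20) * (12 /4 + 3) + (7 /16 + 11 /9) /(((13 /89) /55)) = 7058385872031480648437617 /11133991953205875000000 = 633.95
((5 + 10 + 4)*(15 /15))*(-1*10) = -190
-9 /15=-3 /5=-0.60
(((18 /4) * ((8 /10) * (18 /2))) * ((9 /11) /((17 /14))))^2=416649744 /874225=476.59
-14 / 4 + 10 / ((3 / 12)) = 73 / 2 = 36.50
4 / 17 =0.24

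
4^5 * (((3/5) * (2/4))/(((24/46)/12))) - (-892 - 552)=42548/5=8509.60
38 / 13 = 2.92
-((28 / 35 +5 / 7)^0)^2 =-1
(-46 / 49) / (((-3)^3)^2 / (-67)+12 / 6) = 3082 / 29155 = 0.11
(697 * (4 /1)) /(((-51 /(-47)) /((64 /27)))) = 493312 /81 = 6090.27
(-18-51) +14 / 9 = -607 / 9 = -67.44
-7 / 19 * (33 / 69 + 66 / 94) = -8932 / 20539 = -0.43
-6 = -6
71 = 71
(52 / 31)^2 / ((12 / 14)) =9464 / 2883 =3.28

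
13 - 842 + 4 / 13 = -10773 / 13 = -828.69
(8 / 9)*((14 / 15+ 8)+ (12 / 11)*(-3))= 7472 / 1485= 5.03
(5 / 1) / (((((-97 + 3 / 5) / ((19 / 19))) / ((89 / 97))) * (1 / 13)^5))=-826126925 / 46754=-17669.65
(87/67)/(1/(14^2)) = 17052/67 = 254.51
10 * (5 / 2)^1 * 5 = 125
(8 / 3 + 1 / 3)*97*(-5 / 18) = -485 / 6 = -80.83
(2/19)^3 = 8/6859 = 0.00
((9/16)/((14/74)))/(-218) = -333/24416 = -0.01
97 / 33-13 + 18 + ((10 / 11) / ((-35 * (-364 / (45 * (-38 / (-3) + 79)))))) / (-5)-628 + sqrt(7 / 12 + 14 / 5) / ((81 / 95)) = -26071063 / 42042 + 19 * sqrt(3045) / 486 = -617.96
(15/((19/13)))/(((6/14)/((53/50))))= 4823/190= 25.38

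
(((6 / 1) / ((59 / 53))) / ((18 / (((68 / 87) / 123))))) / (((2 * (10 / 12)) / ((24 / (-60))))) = -7208 / 15783975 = -0.00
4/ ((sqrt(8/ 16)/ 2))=8 *sqrt(2)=11.31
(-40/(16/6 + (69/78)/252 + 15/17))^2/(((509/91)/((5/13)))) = 27790325821440/3187857492389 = 8.72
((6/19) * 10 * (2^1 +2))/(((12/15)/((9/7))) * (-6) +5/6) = -2400/551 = -4.36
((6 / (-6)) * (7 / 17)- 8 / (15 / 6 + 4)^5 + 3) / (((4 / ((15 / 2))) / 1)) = 4.85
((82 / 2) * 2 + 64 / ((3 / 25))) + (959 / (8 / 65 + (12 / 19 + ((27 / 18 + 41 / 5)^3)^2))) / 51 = 2152222322924074622 / 3497652617496871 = 615.33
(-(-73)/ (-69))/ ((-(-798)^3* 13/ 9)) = -73/ 50647569336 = -0.00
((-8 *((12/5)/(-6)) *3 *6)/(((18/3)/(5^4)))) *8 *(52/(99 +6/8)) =3328000/133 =25022.56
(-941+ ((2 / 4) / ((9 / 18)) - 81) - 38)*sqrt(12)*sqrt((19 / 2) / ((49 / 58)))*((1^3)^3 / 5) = -2118*sqrt(1653) / 35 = -2460.34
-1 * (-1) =1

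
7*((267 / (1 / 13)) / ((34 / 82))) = 996177 / 17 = 58598.65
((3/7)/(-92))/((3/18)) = -9/322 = -0.03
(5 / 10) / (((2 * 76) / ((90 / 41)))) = 45 / 6232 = 0.01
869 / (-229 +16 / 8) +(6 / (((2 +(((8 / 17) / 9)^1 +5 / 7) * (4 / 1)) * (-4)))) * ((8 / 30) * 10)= -2843831 / 615851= -4.62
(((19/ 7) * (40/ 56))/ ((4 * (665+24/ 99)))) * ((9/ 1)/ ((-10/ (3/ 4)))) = -0.00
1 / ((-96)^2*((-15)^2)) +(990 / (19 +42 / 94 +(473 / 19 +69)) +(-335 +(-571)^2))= 3797785860946423 / 11659852800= 325714.73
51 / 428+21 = 9039 / 428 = 21.12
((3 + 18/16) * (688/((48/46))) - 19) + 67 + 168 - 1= 11739/4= 2934.75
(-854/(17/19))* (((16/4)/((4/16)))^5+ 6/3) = -17014226628/17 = -1000836860.47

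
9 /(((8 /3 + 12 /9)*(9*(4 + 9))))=1 /52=0.02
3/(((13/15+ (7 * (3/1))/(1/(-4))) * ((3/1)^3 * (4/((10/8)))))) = -0.00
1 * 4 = 4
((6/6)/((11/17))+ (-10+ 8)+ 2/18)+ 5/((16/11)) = 4901/1584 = 3.09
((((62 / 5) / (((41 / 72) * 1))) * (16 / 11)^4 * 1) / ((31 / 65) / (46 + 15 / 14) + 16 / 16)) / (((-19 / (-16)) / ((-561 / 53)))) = -681713332125696 / 792587075731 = -860.11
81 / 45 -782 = -3901 / 5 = -780.20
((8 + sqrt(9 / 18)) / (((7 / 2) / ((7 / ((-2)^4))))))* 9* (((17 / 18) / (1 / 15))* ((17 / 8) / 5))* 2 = 867* sqrt(2) / 128 + 867 / 8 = 117.95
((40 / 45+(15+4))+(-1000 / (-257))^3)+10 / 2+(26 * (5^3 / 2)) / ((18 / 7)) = 72896871013 / 101847558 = 715.74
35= 35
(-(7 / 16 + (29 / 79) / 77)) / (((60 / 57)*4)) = -163571 / 1557248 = -0.11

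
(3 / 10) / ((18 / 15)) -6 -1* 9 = -59 / 4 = -14.75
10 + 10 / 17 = 180 / 17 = 10.59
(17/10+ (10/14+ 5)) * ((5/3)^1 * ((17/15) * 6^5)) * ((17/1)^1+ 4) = 11434608/5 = 2286921.60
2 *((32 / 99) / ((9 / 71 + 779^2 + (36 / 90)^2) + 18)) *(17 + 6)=1306400 / 53320174083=0.00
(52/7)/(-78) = -2/21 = -0.10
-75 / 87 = -25 / 29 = -0.86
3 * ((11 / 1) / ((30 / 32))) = 176 / 5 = 35.20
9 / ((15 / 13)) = 39 / 5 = 7.80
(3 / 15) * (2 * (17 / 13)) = 34 / 65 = 0.52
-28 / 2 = -14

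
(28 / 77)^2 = 16 / 121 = 0.13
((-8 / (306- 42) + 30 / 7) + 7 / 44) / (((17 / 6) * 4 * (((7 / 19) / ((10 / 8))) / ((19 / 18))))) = 7362595 / 5277888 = 1.39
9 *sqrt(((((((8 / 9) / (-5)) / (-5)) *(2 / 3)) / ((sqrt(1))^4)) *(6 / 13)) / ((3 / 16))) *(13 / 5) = 16 *sqrt(78) / 25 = 5.65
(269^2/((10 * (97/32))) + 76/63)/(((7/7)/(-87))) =-2116325692/10185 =-207788.48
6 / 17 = 0.35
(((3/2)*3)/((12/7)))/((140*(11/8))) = 3/220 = 0.01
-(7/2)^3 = -343/8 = -42.88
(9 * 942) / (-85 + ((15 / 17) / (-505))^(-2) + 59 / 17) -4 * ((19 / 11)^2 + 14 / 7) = -120696400854 / 6062709719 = -19.91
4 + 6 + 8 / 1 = 18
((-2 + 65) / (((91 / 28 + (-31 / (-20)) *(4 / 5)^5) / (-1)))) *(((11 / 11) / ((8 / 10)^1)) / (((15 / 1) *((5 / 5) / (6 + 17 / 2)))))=-9515625 / 469738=-20.26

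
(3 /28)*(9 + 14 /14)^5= 75000 /7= 10714.29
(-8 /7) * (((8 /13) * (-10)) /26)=0.27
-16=-16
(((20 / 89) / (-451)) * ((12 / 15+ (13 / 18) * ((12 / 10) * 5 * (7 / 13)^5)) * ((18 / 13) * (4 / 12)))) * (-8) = 2483008 / 1354848157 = 0.00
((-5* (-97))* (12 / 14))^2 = 8468100 / 49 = 172818.37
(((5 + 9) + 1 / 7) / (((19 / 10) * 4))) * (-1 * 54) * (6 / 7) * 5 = -430.67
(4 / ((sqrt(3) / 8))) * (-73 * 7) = -16352 * sqrt(3) / 3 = -9440.83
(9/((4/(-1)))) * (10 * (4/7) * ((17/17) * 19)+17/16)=-110511/448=-246.68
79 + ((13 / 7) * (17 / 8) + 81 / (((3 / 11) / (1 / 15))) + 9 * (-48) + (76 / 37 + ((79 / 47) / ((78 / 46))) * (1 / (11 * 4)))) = -68343569251 / 208888680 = -327.18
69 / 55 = 1.25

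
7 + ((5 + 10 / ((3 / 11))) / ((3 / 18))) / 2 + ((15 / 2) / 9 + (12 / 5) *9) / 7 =28393 / 210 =135.20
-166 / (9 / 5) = -830 / 9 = -92.22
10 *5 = 50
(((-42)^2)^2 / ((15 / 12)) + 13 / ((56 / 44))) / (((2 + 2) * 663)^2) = 174255691 / 492317280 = 0.35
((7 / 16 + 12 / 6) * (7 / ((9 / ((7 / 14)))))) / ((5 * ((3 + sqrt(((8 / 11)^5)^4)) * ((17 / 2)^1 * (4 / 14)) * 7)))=2360305638691 / 643709887516320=0.00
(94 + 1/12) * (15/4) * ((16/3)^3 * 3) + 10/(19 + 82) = 145957210/909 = 160568.99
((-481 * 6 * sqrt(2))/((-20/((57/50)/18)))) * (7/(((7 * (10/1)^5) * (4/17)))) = 155363 * sqrt(2)/400000000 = 0.00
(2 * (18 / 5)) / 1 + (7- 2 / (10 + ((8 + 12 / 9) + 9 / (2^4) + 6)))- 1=81558 / 6215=13.12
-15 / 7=-2.14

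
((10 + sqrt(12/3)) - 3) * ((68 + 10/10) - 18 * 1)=459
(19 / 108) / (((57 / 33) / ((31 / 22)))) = 31 / 216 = 0.14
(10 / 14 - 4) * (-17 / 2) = 391 / 14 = 27.93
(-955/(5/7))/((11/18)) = -24066/11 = -2187.82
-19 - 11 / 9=-182 / 9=-20.22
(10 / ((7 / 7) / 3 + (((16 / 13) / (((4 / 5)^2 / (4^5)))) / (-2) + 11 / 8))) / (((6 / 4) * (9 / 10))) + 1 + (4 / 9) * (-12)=-11980813 / 2760003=-4.34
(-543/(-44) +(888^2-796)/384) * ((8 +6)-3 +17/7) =27713.46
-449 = -449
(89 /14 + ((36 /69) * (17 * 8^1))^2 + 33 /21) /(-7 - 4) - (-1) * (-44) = -40931159 /81466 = -502.43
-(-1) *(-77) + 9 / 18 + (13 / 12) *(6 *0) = -153 / 2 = -76.50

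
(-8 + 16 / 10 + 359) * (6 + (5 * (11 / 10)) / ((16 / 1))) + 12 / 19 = 6801811 / 3040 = 2237.44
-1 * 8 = -8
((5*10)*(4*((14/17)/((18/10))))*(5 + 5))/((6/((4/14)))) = 43.57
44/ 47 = 0.94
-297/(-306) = 33/34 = 0.97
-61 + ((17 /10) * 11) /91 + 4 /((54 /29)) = -1440941 /24570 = -58.65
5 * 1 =5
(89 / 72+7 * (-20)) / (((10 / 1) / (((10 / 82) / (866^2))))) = -9991 / 4427740224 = -0.00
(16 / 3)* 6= 32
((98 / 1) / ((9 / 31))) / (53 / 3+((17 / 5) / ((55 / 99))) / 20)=1519000 / 80877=18.78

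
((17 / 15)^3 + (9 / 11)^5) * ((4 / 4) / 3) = 990533938 / 1630641375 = 0.61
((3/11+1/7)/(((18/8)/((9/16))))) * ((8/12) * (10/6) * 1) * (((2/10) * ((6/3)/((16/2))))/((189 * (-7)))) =-4/916839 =-0.00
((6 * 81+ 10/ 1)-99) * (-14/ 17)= -5558/ 17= -326.94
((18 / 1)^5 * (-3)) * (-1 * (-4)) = -22674816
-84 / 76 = -1.11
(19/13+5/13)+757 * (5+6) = 108275/13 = 8328.85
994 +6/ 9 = 2984/ 3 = 994.67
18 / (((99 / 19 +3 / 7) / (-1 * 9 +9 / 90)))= -35511 / 1250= -28.41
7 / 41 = 0.17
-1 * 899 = -899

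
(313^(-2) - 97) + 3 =-9209085 / 97969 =-94.00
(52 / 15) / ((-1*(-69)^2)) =-52 / 71415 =-0.00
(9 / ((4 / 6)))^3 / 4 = 19683 / 32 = 615.09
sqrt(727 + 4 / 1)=sqrt(731)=27.04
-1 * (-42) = 42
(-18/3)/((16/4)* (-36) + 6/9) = 9/215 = 0.04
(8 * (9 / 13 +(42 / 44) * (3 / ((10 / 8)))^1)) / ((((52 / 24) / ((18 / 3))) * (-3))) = -204768 / 9295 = -22.03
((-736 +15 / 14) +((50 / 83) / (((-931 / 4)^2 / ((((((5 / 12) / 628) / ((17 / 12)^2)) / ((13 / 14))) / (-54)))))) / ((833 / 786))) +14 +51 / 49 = -21811287387896577659 / 30298178060832318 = -719.89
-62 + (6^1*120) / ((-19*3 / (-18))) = 3142 / 19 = 165.37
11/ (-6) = -11/ 6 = -1.83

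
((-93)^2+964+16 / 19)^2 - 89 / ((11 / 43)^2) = 4037198953328 / 43681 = 92424600.02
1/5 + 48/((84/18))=367/35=10.49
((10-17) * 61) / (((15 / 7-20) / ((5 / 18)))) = 2989 / 450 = 6.64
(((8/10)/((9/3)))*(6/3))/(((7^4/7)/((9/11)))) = 24/18865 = 0.00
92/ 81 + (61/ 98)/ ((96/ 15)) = 313217/ 254016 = 1.23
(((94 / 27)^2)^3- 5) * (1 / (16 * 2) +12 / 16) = 17198316965275 / 12397455648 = 1387.25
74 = 74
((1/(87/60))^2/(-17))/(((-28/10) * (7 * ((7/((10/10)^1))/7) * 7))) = 1000/4903871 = 0.00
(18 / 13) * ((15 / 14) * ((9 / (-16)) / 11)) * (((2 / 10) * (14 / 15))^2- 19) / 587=2880333 / 1175174000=0.00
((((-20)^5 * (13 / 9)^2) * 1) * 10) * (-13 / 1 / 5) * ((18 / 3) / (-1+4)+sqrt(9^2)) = 154668800000 / 81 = 1909491358.02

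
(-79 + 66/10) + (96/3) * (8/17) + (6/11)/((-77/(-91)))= -583124/10285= -56.70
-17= -17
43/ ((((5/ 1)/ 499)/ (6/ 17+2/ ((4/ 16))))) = 3046894/ 85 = 35845.81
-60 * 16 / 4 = -240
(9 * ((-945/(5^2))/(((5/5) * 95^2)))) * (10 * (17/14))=-4131/9025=-0.46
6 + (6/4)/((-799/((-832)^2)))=-1033542/799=-1293.54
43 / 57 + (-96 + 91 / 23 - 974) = -1396594 / 1311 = -1065.29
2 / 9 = 0.22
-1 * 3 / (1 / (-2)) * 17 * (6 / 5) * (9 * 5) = 5508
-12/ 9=-4/ 3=-1.33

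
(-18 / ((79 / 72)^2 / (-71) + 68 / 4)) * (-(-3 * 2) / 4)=-9937728 / 6250847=-1.59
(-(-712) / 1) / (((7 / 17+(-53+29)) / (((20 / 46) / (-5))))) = 24208 / 9223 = 2.62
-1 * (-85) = 85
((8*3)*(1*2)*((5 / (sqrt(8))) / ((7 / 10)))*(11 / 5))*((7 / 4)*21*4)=27720*sqrt(2)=39202.00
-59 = -59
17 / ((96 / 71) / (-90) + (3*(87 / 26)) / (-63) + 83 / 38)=31303545 / 3700901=8.46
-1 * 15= -15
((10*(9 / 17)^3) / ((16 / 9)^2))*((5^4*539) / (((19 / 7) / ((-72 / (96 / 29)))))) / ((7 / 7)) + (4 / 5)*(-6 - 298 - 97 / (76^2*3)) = -17266202079860851 / 13621194240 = -1267598.26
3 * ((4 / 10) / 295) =6 / 1475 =0.00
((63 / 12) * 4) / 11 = 21 / 11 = 1.91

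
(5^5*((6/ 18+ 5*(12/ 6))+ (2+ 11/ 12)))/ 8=165625/ 32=5175.78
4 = 4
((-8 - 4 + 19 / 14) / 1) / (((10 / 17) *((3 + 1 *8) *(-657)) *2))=2533 / 2023560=0.00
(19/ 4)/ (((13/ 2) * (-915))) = -19/ 23790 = -0.00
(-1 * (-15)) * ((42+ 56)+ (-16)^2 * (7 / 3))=10430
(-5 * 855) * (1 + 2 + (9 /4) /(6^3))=-411825 /32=-12869.53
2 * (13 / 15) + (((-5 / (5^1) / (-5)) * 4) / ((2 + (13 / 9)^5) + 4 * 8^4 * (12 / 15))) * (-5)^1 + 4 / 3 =178107267374 / 58084233285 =3.07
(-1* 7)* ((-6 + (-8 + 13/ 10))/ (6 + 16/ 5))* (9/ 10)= 8001/ 920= 8.70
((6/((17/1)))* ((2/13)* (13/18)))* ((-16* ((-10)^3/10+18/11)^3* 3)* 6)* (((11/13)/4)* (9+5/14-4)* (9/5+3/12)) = 4674209227920/187187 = 24970800.47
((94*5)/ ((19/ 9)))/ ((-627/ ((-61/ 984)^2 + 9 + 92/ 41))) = -2559313795/ 640824096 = -3.99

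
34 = 34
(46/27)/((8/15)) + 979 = 35359/36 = 982.19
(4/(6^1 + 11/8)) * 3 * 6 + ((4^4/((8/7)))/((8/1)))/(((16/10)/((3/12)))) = 14.14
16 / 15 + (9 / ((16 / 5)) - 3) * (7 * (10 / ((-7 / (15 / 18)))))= 2.63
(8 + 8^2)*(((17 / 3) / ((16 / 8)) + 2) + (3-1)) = 492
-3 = -3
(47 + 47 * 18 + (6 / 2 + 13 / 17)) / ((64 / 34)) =15245 / 32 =476.41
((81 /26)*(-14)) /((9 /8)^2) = -448 /13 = -34.46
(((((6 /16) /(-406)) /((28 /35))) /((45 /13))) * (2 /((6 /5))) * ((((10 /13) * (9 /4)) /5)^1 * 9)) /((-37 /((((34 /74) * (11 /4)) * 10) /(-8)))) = -42075 /569153536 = -0.00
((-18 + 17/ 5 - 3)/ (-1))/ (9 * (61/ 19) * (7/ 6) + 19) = 3344/ 10015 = 0.33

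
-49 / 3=-16.33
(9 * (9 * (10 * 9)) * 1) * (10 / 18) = 4050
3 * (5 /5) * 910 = 2730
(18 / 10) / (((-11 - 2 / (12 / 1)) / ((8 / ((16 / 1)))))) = -27 / 335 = -0.08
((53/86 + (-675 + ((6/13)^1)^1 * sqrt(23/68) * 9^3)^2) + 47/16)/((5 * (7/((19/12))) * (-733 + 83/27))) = -14.24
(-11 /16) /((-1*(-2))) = -11 /32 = -0.34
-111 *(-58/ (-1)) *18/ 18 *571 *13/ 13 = -3676098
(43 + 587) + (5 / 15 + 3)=633.33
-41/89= -0.46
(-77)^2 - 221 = 5708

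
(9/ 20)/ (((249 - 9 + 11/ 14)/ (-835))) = -10521/ 6742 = -1.56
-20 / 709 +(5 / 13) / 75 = -0.02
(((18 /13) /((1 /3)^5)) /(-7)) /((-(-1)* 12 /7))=-28.04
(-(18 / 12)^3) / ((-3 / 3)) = 27 / 8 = 3.38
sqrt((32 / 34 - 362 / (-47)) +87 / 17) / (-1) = -sqrt(8785005) / 799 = -3.71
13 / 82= 0.16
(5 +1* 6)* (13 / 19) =143 / 19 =7.53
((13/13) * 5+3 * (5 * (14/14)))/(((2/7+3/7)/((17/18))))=238/9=26.44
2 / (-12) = -0.17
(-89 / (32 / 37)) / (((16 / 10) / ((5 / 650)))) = -3293 / 6656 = -0.49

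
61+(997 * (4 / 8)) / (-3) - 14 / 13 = -8287 / 78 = -106.24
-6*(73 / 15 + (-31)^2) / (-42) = 14488 / 105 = 137.98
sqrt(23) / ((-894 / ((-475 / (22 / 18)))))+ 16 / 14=8 / 7+ 1425 * sqrt(23) / 3278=3.23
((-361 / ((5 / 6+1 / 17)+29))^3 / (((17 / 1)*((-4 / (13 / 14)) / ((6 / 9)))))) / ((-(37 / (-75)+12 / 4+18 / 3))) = -119307178068975 / 63293774607217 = -1.88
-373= -373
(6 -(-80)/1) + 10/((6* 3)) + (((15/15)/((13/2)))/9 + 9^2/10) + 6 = 117787/1170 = 100.67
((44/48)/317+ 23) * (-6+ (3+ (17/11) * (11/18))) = -3237611/68472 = -47.28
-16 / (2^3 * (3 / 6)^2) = -8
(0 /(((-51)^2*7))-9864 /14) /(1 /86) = -424152 /7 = -60593.14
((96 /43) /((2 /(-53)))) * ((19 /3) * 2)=-32224 /43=-749.40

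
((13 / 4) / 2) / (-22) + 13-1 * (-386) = 70211 / 176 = 398.93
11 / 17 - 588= -9985 / 17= -587.35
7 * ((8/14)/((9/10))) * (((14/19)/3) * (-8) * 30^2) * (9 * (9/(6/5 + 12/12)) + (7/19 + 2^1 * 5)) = -4418176000/11913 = -370870.14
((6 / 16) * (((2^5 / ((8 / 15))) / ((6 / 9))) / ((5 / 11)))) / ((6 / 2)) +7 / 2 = 113 / 4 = 28.25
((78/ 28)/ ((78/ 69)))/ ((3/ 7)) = 23/ 4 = 5.75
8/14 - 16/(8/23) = -318/7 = -45.43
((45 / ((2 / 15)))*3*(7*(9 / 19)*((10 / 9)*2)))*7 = 992250 / 19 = 52223.68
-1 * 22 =-22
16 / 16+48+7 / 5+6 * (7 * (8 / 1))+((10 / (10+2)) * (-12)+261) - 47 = 2952 / 5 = 590.40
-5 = -5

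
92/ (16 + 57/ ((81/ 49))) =2484/ 1363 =1.82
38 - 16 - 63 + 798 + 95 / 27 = 20534 / 27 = 760.52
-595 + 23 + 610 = 38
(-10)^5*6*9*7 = -37800000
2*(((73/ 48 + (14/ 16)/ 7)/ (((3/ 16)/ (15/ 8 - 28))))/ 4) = -16511/ 144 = -114.66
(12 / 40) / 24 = 1 / 80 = 0.01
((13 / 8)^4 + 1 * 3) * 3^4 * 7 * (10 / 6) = 38602305 / 4096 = 9424.39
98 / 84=7 / 6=1.17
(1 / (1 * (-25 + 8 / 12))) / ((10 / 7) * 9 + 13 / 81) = -1701 / 538813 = -0.00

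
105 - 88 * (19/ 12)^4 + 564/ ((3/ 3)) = 115.94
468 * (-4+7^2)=21060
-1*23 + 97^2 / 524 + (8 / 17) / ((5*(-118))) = -13256741 / 2627860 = -5.04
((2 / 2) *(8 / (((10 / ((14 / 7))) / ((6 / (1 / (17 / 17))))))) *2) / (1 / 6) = 576 / 5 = 115.20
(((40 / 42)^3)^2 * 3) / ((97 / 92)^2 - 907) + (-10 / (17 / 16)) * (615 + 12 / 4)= -21674719482916562240 / 3726436839193341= -5816.47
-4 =-4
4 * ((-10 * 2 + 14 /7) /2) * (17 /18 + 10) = -394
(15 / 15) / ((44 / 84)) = 1.91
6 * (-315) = -1890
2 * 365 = 730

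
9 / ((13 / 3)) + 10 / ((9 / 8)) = 1283 / 117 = 10.97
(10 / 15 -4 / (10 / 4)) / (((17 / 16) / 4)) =-896 / 255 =-3.51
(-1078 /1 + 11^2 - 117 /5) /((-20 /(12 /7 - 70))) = -585789 /175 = -3347.37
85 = 85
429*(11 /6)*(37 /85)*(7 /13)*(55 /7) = 49247 /34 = 1448.44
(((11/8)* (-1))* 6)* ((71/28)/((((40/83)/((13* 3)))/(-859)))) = 6514905969/4480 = 1454220.08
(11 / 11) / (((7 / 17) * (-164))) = -17 / 1148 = -0.01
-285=-285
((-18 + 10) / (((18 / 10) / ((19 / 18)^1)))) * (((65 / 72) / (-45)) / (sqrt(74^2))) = 1235 / 971028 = 0.00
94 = 94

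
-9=-9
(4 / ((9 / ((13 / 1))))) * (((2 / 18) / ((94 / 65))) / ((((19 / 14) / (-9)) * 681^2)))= -23660 / 3727247157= -0.00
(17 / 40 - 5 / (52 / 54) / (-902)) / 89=101021 / 20872280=0.00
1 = 1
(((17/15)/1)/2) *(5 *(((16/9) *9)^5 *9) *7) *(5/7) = 133693440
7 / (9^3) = 7 / 729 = 0.01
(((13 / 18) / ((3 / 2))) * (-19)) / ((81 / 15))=-1235 / 729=-1.69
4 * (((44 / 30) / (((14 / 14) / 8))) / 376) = 88 / 705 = 0.12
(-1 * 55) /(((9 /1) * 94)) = -55 /846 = -0.07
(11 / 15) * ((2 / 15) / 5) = 22 / 1125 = 0.02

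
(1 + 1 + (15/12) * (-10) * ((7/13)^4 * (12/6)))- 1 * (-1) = 0.90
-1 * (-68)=68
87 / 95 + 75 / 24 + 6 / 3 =4591 / 760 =6.04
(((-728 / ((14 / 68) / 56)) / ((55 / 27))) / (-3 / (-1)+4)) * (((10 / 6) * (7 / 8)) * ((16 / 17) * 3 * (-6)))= 3773952 / 11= 343086.55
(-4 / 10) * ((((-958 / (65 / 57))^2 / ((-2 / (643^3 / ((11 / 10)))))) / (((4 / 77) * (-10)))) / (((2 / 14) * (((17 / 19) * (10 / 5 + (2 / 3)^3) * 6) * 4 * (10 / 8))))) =-1660526639793615703977 / 222657500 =-7457761987777.71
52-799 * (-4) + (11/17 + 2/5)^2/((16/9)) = 375540089/115600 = 3248.62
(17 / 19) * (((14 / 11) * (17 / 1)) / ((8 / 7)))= 14161 / 836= 16.94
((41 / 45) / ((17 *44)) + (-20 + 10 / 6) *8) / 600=-4936759 / 20196000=-0.24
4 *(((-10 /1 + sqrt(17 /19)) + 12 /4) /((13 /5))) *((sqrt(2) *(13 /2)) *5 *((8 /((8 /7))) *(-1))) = 350 *sqrt(2) *(133-sqrt(323)) /19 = 2996.62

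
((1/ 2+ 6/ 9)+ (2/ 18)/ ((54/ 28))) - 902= -437777/ 486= -900.78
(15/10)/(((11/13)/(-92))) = -1794/11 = -163.09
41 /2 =20.50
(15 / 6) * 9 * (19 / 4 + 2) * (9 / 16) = 10935 / 128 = 85.43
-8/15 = -0.53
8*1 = 8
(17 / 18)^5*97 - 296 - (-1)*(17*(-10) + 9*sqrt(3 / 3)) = -725806447 / 1889568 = -384.11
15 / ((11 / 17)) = 255 / 11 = 23.18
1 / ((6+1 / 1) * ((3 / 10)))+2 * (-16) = -31.52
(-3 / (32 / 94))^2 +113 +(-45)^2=567209 / 256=2215.66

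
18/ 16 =9/ 8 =1.12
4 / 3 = 1.33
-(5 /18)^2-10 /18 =-205 /324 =-0.63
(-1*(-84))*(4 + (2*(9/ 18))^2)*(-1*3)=-1260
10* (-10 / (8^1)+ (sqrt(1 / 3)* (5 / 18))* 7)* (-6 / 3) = 25 -350* sqrt(3) / 27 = 2.55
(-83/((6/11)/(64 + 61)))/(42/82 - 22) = 4679125/5286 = 885.19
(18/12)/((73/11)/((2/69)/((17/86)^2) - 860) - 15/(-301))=659677018/18519563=35.62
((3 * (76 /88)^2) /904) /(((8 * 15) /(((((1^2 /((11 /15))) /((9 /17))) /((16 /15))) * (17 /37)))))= 521645 /22793875456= 0.00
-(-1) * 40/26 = 20/13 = 1.54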